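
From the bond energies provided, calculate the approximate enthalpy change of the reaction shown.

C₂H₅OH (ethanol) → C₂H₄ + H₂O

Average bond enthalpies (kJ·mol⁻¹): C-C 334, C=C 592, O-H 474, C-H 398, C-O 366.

Bonds broken (reactants):
  C-C: 1 × 334 = 334
  C-H: 5 × 398 = 1990
  C-O: 1 × 366 = 366
  O-H: 1 × 474 = 474
  Σ(broken) = 3164 kJ
Bonds formed (products):
  C-H: 4 × 398 = 1592
  C=C: 1 × 592 = 592
  O-H: 2 × 474 = 948
  Σ(formed) = 3132 kJ
ΔH = Σ(broken) − Σ(formed) = 3164 − 3132 = +32 kJ

ΔH ≈ +32 kJ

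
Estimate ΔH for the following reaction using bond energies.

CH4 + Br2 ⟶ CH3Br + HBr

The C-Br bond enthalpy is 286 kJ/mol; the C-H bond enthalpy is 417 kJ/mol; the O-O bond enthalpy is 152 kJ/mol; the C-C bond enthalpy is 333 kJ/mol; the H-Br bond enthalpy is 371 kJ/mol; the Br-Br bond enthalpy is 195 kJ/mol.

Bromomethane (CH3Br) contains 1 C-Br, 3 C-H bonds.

Bonds broken (reactants):
  Br-Br: 1 × 195 = 195
  C-H: 4 × 417 = 1668
  Σ(broken) = 1863 kJ
Bonds formed (products):
  C-Br: 1 × 286 = 286
  C-H: 3 × 417 = 1251
  H-Br: 1 × 371 = 371
  Σ(formed) = 1908 kJ
ΔH = Σ(broken) − Σ(formed) = 1863 − 1908 = −45 kJ

ΔH ≈ −45 kJ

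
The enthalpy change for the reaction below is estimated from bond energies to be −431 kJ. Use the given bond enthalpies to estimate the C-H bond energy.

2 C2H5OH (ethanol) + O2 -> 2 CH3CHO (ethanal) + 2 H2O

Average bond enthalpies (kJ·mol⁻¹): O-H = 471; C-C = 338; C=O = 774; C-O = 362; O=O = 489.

D(C-H) ≈ 423 kJ/mol

Let D be the C-H bond energy.
Σ(broken) = 2×338 + 10×D + 2×362 + 2×471 + 1×489 = 2831 + 10D
Σ(formed) = 2×338 + 8×D + 2×774 + 4×471 = 4108 + 8D
ΔH = Σ(broken) − Σ(formed) = (2831 + 10D) − (4108 + 8D) = −1277 + 2D
Setting this equal to −431 kJ gives 2D = 846, so D = 423 kJ/mol.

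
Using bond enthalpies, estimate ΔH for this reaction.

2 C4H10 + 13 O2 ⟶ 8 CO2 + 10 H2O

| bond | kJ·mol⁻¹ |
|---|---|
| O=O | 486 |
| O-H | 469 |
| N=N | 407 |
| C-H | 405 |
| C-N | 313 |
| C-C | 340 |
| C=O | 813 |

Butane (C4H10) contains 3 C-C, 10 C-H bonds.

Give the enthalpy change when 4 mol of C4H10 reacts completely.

Bonds broken (reactants):
  C-C: 6 × 340 = 2040
  C-H: 20 × 405 = 8100
  O=O: 13 × 486 = 6318
  Σ(broken) = 16458 kJ
Bonds formed (products):
  C=O: 16 × 813 = 13008
  O-H: 20 × 469 = 9380
  Σ(formed) = 22388 kJ
ΔH = Σ(broken) − Σ(formed) = 16458 − 22388 = −5930 kJ
For 2× the reaction as written: 2 × (−5930) = −11860 kJ

ΔH = −11860 kJ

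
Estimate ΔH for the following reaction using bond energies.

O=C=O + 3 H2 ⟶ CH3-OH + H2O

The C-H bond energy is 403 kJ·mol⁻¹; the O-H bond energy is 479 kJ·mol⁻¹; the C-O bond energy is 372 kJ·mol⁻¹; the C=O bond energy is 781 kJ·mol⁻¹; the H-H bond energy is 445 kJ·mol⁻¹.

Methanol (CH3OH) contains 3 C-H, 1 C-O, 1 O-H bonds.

Bonds broken (reactants):
  C=O: 2 × 781 = 1562
  H-H: 3 × 445 = 1335
  Σ(broken) = 2897 kJ
Bonds formed (products):
  C-H: 3 × 403 = 1209
  C-O: 1 × 372 = 372
  O-H: 3 × 479 = 1437
  Σ(formed) = 3018 kJ
ΔH = Σ(broken) − Σ(formed) = 2897 − 3018 = −121 kJ

ΔH ≈ −121 kJ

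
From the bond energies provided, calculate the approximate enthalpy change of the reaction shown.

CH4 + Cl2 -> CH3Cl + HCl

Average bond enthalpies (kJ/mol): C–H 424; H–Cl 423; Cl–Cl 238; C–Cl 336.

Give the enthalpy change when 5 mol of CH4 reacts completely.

ΔH = −485 kJ

Bonds broken (reactants):
  C–H: 4 × 424 = 1696
  Cl–Cl: 1 × 238 = 238
  Σ(broken) = 1934 kJ
Bonds formed (products):
  C–Cl: 1 × 336 = 336
  C–H: 3 × 424 = 1272
  H–Cl: 1 × 423 = 423
  Σ(formed) = 2031 kJ
ΔH = Σ(broken) − Σ(formed) = 1934 − 2031 = −97 kJ
For 5× the reaction as written: 5 × (−97) = −485 kJ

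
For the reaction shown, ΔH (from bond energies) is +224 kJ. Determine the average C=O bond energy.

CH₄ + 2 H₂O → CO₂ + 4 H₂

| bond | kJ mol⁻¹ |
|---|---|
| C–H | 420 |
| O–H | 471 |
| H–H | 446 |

D(C=O) ≈ 778 kJ/mol

Let D be the C=O bond energy.
Σ(broken) = 4×420 + 4×471 = 3564
Σ(formed) = 2×D + 4×446 = 1784 + 2D
ΔH = Σ(broken) − Σ(formed) = (3564) − (1784 + 2D) = +1780 − 2D
Setting this equal to +224 kJ gives 2D = 1556, so D = 778 kJ/mol.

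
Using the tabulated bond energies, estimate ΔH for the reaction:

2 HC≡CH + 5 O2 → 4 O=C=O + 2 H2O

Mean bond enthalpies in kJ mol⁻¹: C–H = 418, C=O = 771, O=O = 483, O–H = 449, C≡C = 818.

Bonds broken (reactants):
  C≡C: 2 × 818 = 1636
  C–H: 4 × 418 = 1672
  O=O: 5 × 483 = 2415
  Σ(broken) = 5723 kJ
Bonds formed (products):
  C=O: 8 × 771 = 6168
  O–H: 4 × 449 = 1796
  Σ(formed) = 7964 kJ
ΔH = Σ(broken) − Σ(formed) = 5723 − 7964 = −2241 kJ

ΔH ≈ −2241 kJ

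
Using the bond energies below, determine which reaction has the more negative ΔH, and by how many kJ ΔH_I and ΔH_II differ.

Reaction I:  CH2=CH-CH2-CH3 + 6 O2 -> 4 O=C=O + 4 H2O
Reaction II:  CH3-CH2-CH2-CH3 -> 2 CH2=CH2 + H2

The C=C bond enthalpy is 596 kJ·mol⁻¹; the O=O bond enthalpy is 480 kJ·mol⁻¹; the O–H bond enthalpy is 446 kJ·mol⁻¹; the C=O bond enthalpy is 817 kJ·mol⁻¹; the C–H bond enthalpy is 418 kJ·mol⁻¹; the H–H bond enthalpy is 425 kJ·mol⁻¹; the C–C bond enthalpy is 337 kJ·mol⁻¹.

Reaction I, by 2840 kJ

Reaction I:
  Bonds broken (reactants):
    C–C: 2 × 337 = 674
    C–H: 8 × 418 = 3344
    C=C: 1 × 596 = 596
    O=O: 6 × 480 = 2880
    Σ(broken) = 7494 kJ
  Bonds formed (products):
    C=O: 8 × 817 = 6536
    O–H: 8 × 446 = 3568
    Σ(formed) = 10104 kJ
  ΔH_I = 7494 − 10104 = −2610 kJ
Reaction II:
  Bonds broken (reactants):
    C–C: 3 × 337 = 1011
    C–H: 10 × 418 = 4180
    Σ(broken) = 5191 kJ
  Bonds formed (products):
    C–H: 8 × 418 = 3344
    C=C: 2 × 596 = 1192
    H–H: 1 × 425 = 425
    Σ(formed) = 4961 kJ
  ΔH_II = 5191 − 4961 = +230 kJ
ΔH_I − ΔH_II = −2840 kJ, so reaction I has the more negative ΔH; |ΔH_I − ΔH_II| = 2840 kJ.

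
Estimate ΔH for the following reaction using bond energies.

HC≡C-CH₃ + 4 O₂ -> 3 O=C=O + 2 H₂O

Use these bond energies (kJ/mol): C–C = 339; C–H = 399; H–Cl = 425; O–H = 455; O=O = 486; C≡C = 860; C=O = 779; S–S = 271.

Bonds broken (reactants):
  C≡C: 1 × 860 = 860
  C–C: 1 × 339 = 339
  C–H: 4 × 399 = 1596
  O=O: 4 × 486 = 1944
  Σ(broken) = 4739 kJ
Bonds formed (products):
  C=O: 6 × 779 = 4674
  O–H: 4 × 455 = 1820
  Σ(formed) = 6494 kJ
ΔH = Σ(broken) − Σ(formed) = 4739 − 6494 = −1755 kJ

ΔH ≈ −1755 kJ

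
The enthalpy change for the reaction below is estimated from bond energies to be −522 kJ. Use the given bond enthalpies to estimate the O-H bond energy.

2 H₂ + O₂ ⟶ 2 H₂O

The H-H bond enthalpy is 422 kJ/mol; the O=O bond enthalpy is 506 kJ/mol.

Let D be the O-H bond energy.
Σ(broken) = 2×422 + 1×506 = 1350
Σ(formed) = 4×D = 4D
ΔH = Σ(broken) − Σ(formed) = (1350) − (4D) = +1350 − 4D
Setting this equal to −522 kJ gives 4D = 1872, so D = 468 kJ/mol.

D(O-H) ≈ 468 kJ/mol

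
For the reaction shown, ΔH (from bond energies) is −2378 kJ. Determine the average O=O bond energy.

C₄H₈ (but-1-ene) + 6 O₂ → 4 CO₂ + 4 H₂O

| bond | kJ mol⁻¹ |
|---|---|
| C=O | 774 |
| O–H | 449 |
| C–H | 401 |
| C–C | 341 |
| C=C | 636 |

D(O=O) ≈ 480 kJ/mol

Let D be the O=O bond energy.
Σ(broken) = 2×341 + 8×401 + 1×636 + 6×D = 4526 + 6D
Σ(formed) = 8×774 + 8×449 = 9784
ΔH = Σ(broken) − Σ(formed) = (4526 + 6D) − (9784) = −5258 + 6D
Setting this equal to −2378 kJ gives 6D = 2880, so D = 480 kJ/mol.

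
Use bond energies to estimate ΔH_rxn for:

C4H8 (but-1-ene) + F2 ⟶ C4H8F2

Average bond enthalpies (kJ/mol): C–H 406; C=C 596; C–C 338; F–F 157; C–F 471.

ΔH ≈ −527 kJ

Bonds broken (reactants):
  C–C: 2 × 338 = 676
  C–H: 8 × 406 = 3248
  C=C: 1 × 596 = 596
  F–F: 1 × 157 = 157
  Σ(broken) = 4677 kJ
Bonds formed (products):
  C–C: 3 × 338 = 1014
  C–F: 2 × 471 = 942
  C–H: 8 × 406 = 3248
  Σ(formed) = 5204 kJ
ΔH = Σ(broken) − Σ(formed) = 4677 − 5204 = −527 kJ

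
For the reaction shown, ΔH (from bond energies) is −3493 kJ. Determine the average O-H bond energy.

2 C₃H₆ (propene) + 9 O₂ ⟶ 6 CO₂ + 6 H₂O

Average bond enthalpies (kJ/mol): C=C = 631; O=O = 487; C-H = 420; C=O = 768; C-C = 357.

Let D be the O-H bond energy.
Σ(broken) = 2×357 + 12×420 + 2×631 + 9×487 = 11399
Σ(formed) = 12×768 + 12×D = 9216 + 12D
ΔH = Σ(broken) − Σ(formed) = (11399) − (9216 + 12D) = +2183 − 12D
Setting this equal to −3493 kJ gives 12D = 5676, so D = 473 kJ/mol.

D(O-H) ≈ 473 kJ/mol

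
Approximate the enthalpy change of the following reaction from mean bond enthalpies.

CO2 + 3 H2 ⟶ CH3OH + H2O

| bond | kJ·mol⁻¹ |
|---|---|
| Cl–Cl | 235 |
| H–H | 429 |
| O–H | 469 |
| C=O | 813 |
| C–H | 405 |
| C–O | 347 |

ΔH ≈ −56 kJ

Bonds broken (reactants):
  C=O: 2 × 813 = 1626
  H–H: 3 × 429 = 1287
  Σ(broken) = 2913 kJ
Bonds formed (products):
  C–H: 3 × 405 = 1215
  C–O: 1 × 347 = 347
  O–H: 3 × 469 = 1407
  Σ(formed) = 2969 kJ
ΔH = Σ(broken) − Σ(formed) = 2913 − 2969 = −56 kJ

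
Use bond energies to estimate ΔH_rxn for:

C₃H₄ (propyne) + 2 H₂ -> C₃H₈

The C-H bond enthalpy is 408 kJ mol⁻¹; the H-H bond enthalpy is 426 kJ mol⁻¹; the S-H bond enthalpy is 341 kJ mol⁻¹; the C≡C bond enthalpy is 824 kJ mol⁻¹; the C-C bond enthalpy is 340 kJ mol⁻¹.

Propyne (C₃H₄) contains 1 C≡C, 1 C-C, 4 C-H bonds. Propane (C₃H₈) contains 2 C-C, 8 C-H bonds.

ΔH ≈ −296 kJ

Bonds broken (reactants):
  C≡C: 1 × 824 = 824
  C-C: 1 × 340 = 340
  C-H: 4 × 408 = 1632
  H-H: 2 × 426 = 852
  Σ(broken) = 3648 kJ
Bonds formed (products):
  C-C: 2 × 340 = 680
  C-H: 8 × 408 = 3264
  Σ(formed) = 3944 kJ
ΔH = Σ(broken) − Σ(formed) = 3648 − 3944 = −296 kJ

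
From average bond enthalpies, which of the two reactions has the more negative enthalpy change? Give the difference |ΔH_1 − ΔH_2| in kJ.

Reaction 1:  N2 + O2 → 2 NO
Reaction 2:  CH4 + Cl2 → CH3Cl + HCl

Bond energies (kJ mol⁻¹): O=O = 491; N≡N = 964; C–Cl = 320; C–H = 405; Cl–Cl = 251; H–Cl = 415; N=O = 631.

Reaction 2, by 272 kJ

Reaction 1:
  Bonds broken (reactants):
    N≡N: 1 × 964 = 964
    O=O: 1 × 491 = 491
    Σ(broken) = 1455 kJ
  Bonds formed (products):
    N=O: 2 × 631 = 1262
    Σ(formed) = 1262 kJ
  ΔH_1 = 1455 − 1262 = +193 kJ
Reaction 2:
  Bonds broken (reactants):
    C–H: 4 × 405 = 1620
    Cl–Cl: 1 × 251 = 251
    Σ(broken) = 1871 kJ
  Bonds formed (products):
    C–Cl: 1 × 320 = 320
    C–H: 3 × 405 = 1215
    H–Cl: 1 × 415 = 415
    Σ(formed) = 1950 kJ
  ΔH_2 = 1871 − 1950 = −79 kJ
ΔH_1 − ΔH_2 = +272 kJ, so reaction 2 has the more negative ΔH; |ΔH_1 − ΔH_2| = 272 kJ.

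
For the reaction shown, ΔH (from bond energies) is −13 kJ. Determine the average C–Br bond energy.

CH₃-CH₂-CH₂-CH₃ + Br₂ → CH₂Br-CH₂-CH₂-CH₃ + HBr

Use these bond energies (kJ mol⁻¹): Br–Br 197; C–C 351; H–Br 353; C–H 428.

D(C–Br) ≈ 285 kJ/mol

Let D be the C–Br bond energy.
Σ(broken) = 1×197 + 3×351 + 10×428 = 5530
Σ(formed) = 1×D + 3×351 + 9×428 + 1×353 = 5258 + D
ΔH = Σ(broken) − Σ(formed) = (5530) − (5258 + D) = +272 − D
Setting this equal to −13 kJ gives D = 285 kJ/mol.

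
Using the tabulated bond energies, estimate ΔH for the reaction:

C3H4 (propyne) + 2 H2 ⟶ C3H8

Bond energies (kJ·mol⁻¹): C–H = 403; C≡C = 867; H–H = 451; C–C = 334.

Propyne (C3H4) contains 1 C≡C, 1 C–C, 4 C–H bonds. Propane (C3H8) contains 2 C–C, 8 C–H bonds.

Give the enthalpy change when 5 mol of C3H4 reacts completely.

ΔH = −885 kJ

Bonds broken (reactants):
  C≡C: 1 × 867 = 867
  C–C: 1 × 334 = 334
  C–H: 4 × 403 = 1612
  H–H: 2 × 451 = 902
  Σ(broken) = 3715 kJ
Bonds formed (products):
  C–C: 2 × 334 = 668
  C–H: 8 × 403 = 3224
  Σ(formed) = 3892 kJ
ΔH = Σ(broken) − Σ(formed) = 3715 − 3892 = −177 kJ
For 5× the reaction as written: 5 × (−177) = −885 kJ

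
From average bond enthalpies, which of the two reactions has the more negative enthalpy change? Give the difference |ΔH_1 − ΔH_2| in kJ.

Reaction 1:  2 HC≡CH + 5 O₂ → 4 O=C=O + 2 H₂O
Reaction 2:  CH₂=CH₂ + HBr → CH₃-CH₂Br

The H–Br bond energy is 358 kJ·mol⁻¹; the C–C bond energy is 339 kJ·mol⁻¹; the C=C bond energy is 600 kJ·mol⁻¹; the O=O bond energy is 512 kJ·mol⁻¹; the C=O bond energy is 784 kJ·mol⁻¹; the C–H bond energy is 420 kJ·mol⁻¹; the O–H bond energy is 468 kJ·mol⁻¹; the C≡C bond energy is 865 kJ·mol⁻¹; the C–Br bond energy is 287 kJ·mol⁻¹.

Reaction 1, by 2086 kJ

Reaction 1:
  Bonds broken (reactants):
    C≡C: 2 × 865 = 1730
    C–H: 4 × 420 = 1680
    O=O: 5 × 512 = 2560
    Σ(broken) = 5970 kJ
  Bonds formed (products):
    C=O: 8 × 784 = 6272
    O–H: 4 × 468 = 1872
    Σ(formed) = 8144 kJ
  ΔH_1 = 5970 − 8144 = −2174 kJ
Reaction 2:
  Bonds broken (reactants):
    C–H: 4 × 420 = 1680
    C=C: 1 × 600 = 600
    H–Br: 1 × 358 = 358
    Σ(broken) = 2638 kJ
  Bonds formed (products):
    C–Br: 1 × 287 = 287
    C–C: 1 × 339 = 339
    C–H: 5 × 420 = 2100
    Σ(formed) = 2726 kJ
  ΔH_2 = 2638 − 2726 = −88 kJ
ΔH_1 − ΔH_2 = −2086 kJ, so reaction 1 has the more negative ΔH; |ΔH_1 − ΔH_2| = 2086 kJ.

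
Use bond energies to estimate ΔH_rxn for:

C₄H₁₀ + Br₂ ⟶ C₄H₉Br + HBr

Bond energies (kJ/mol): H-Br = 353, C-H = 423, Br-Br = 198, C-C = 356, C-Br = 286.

ΔH ≈ −18 kJ

Bonds broken (reactants):
  Br-Br: 1 × 198 = 198
  C-C: 3 × 356 = 1068
  C-H: 10 × 423 = 4230
  Σ(broken) = 5496 kJ
Bonds formed (products):
  C-Br: 1 × 286 = 286
  C-C: 3 × 356 = 1068
  C-H: 9 × 423 = 3807
  H-Br: 1 × 353 = 353
  Σ(formed) = 5514 kJ
ΔH = Σ(broken) − Σ(formed) = 5496 − 5514 = −18 kJ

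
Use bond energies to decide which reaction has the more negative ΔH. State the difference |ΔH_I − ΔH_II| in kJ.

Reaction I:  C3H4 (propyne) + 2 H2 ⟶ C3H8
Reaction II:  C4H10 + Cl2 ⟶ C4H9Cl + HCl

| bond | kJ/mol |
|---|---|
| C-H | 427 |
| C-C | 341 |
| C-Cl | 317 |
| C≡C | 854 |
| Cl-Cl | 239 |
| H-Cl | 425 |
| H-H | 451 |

Reaction I:
  Bonds broken (reactants):
    C≡C: 1 × 854 = 854
    C-C: 1 × 341 = 341
    C-H: 4 × 427 = 1708
    H-H: 2 × 451 = 902
    Σ(broken) = 3805 kJ
  Bonds formed (products):
    C-C: 2 × 341 = 682
    C-H: 8 × 427 = 3416
    Σ(formed) = 4098 kJ
  ΔH_I = 3805 − 4098 = −293 kJ
Reaction II:
  Bonds broken (reactants):
    C-C: 3 × 341 = 1023
    C-H: 10 × 427 = 4270
    Cl-Cl: 1 × 239 = 239
    Σ(broken) = 5532 kJ
  Bonds formed (products):
    C-C: 3 × 341 = 1023
    C-Cl: 1 × 317 = 317
    C-H: 9 × 427 = 3843
    H-Cl: 1 × 425 = 425
    Σ(formed) = 5608 kJ
  ΔH_II = 5532 − 5608 = −76 kJ
ΔH_I − ΔH_II = −217 kJ, so reaction I has the more negative ΔH; |ΔH_I − ΔH_II| = 217 kJ.

Reaction I, by 217 kJ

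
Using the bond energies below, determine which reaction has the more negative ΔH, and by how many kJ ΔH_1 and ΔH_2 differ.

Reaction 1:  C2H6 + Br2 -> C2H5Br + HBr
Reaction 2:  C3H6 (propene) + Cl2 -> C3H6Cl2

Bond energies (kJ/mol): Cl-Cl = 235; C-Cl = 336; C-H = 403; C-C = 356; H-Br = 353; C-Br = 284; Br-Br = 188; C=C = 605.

Reaction 1:
  Bonds broken (reactants):
    Br-Br: 1 × 188 = 188
    C-C: 1 × 356 = 356
    C-H: 6 × 403 = 2418
    Σ(broken) = 2962 kJ
  Bonds formed (products):
    C-Br: 1 × 284 = 284
    C-C: 1 × 356 = 356
    C-H: 5 × 403 = 2015
    H-Br: 1 × 353 = 353
    Σ(formed) = 3008 kJ
  ΔH_1 = 2962 − 3008 = −46 kJ
Reaction 2:
  Bonds broken (reactants):
    C-C: 1 × 356 = 356
    C-H: 6 × 403 = 2418
    C=C: 1 × 605 = 605
    Cl-Cl: 1 × 235 = 235
    Σ(broken) = 3614 kJ
  Bonds formed (products):
    C-C: 2 × 356 = 712
    C-Cl: 2 × 336 = 672
    C-H: 6 × 403 = 2418
    Σ(formed) = 3802 kJ
  ΔH_2 = 3614 − 3802 = −188 kJ
ΔH_1 − ΔH_2 = +142 kJ, so reaction 2 has the more negative ΔH; |ΔH_1 − ΔH_2| = 142 kJ.

Reaction 2, by 142 kJ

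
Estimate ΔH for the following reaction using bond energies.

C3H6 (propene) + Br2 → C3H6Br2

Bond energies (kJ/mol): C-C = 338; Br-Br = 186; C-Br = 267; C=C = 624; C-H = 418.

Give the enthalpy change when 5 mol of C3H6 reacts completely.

Bonds broken (reactants):
  Br-Br: 1 × 186 = 186
  C-C: 1 × 338 = 338
  C-H: 6 × 418 = 2508
  C=C: 1 × 624 = 624
  Σ(broken) = 3656 kJ
Bonds formed (products):
  C-Br: 2 × 267 = 534
  C-C: 2 × 338 = 676
  C-H: 6 × 418 = 2508
  Σ(formed) = 3718 kJ
ΔH = Σ(broken) − Σ(formed) = 3656 − 3718 = −62 kJ
For 5× the reaction as written: 5 × (−62) = −310 kJ

ΔH = −310 kJ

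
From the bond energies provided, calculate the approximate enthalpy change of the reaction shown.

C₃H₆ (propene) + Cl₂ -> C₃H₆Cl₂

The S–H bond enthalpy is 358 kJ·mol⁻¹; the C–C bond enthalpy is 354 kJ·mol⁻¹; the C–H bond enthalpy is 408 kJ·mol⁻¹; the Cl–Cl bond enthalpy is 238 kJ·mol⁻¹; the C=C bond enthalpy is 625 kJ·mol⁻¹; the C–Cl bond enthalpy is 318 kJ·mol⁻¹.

Bonds broken (reactants):
  C–C: 1 × 354 = 354
  C–H: 6 × 408 = 2448
  C=C: 1 × 625 = 625
  Cl–Cl: 1 × 238 = 238
  Σ(broken) = 3665 kJ
Bonds formed (products):
  C–C: 2 × 354 = 708
  C–Cl: 2 × 318 = 636
  C–H: 6 × 408 = 2448
  Σ(formed) = 3792 kJ
ΔH = Σ(broken) − Σ(formed) = 3665 − 3792 = −127 kJ

ΔH ≈ −127 kJ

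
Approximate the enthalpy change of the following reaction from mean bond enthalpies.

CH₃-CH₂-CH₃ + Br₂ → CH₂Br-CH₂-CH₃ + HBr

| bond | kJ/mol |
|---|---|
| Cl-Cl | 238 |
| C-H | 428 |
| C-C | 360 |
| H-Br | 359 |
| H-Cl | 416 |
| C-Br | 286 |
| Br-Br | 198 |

Bonds broken (reactants):
  Br-Br: 1 × 198 = 198
  C-C: 2 × 360 = 720
  C-H: 8 × 428 = 3424
  Σ(broken) = 4342 kJ
Bonds formed (products):
  C-Br: 1 × 286 = 286
  C-C: 2 × 360 = 720
  C-H: 7 × 428 = 2996
  H-Br: 1 × 359 = 359
  Σ(formed) = 4361 kJ
ΔH = Σ(broken) − Σ(formed) = 4342 − 4361 = −19 kJ

ΔH ≈ −19 kJ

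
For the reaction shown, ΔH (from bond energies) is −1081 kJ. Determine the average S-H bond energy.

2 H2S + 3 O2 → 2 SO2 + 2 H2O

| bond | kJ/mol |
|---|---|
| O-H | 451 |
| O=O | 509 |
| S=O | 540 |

D(S-H) ≈ 339 kJ/mol

Let D be the S-H bond energy.
Σ(broken) = 3×509 + 4×D = 1527 + 4D
Σ(formed) = 4×451 + 4×540 = 3964
ΔH = Σ(broken) − Σ(formed) = (1527 + 4D) − (3964) = −2437 + 4D
Setting this equal to −1081 kJ gives 4D = 1356, so D = 339 kJ/mol.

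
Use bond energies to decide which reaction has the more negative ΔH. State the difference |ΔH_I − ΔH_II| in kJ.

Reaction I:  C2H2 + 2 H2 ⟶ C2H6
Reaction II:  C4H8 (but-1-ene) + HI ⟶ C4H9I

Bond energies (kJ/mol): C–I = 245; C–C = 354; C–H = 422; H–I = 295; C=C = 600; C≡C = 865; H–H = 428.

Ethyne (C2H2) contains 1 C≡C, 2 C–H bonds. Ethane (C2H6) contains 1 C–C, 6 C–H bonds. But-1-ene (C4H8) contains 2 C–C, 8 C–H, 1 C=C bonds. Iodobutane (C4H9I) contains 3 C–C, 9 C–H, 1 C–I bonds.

Reaction I, by 195 kJ

Reaction I:
  Bonds broken (reactants):
    C≡C: 1 × 865 = 865
    C–H: 2 × 422 = 844
    H–H: 2 × 428 = 856
    Σ(broken) = 2565 kJ
  Bonds formed (products):
    C–C: 1 × 354 = 354
    C–H: 6 × 422 = 2532
    Σ(formed) = 2886 kJ
  ΔH_I = 2565 − 2886 = −321 kJ
Reaction II:
  Bonds broken (reactants):
    C–C: 2 × 354 = 708
    C–H: 8 × 422 = 3376
    C=C: 1 × 600 = 600
    H–I: 1 × 295 = 295
    Σ(broken) = 4979 kJ
  Bonds formed (products):
    C–C: 3 × 354 = 1062
    C–H: 9 × 422 = 3798
    C–I: 1 × 245 = 245
    Σ(formed) = 5105 kJ
  ΔH_II = 4979 − 5105 = −126 kJ
ΔH_I − ΔH_II = −195 kJ, so reaction I has the more negative ΔH; |ΔH_I − ΔH_II| = 195 kJ.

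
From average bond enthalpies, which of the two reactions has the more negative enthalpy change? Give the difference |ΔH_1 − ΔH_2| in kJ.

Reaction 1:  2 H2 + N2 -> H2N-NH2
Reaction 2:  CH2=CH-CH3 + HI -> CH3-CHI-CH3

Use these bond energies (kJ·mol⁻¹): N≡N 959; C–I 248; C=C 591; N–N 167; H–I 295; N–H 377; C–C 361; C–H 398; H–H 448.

Reaction 1:
  Bonds broken (reactants):
    H–H: 2 × 448 = 896
    N≡N: 1 × 959 = 959
    Σ(broken) = 1855 kJ
  Bonds formed (products):
    N–H: 4 × 377 = 1508
    N–N: 1 × 167 = 167
    Σ(formed) = 1675 kJ
  ΔH_1 = 1855 − 1675 = +180 kJ
Reaction 2:
  Bonds broken (reactants):
    C–C: 1 × 361 = 361
    C–H: 6 × 398 = 2388
    C=C: 1 × 591 = 591
    H–I: 1 × 295 = 295
    Σ(broken) = 3635 kJ
  Bonds formed (products):
    C–C: 2 × 361 = 722
    C–H: 7 × 398 = 2786
    C–I: 1 × 248 = 248
    Σ(formed) = 3756 kJ
  ΔH_2 = 3635 − 3756 = −121 kJ
ΔH_1 − ΔH_2 = +301 kJ, so reaction 2 has the more negative ΔH; |ΔH_1 − ΔH_2| = 301 kJ.

Reaction 2, by 301 kJ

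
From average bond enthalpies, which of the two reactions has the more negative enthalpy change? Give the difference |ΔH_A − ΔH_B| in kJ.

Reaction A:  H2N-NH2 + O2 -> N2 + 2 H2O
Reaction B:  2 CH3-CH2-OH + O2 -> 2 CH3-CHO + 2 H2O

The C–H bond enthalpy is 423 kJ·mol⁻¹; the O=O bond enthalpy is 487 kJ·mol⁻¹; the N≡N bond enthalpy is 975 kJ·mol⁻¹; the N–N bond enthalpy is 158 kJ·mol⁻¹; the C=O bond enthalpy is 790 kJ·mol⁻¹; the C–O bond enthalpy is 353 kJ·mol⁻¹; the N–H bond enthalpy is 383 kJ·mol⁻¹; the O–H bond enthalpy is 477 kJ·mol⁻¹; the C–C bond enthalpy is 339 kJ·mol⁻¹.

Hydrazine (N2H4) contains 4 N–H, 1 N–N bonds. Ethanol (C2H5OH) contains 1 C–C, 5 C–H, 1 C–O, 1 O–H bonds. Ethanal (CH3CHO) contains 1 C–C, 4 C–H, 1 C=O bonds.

Reaction A, by 211 kJ

Reaction A:
  Bonds broken (reactants):
    N–H: 4 × 383 = 1532
    N–N: 1 × 158 = 158
    O=O: 1 × 487 = 487
    Σ(broken) = 2177 kJ
  Bonds formed (products):
    N≡N: 1 × 975 = 975
    O–H: 4 × 477 = 1908
    Σ(formed) = 2883 kJ
  ΔH_A = 2177 − 2883 = −706 kJ
Reaction B:
  Bonds broken (reactants):
    C–C: 2 × 339 = 678
    C–H: 10 × 423 = 4230
    C–O: 2 × 353 = 706
    O–H: 2 × 477 = 954
    O=O: 1 × 487 = 487
    Σ(broken) = 7055 kJ
  Bonds formed (products):
    C–C: 2 × 339 = 678
    C–H: 8 × 423 = 3384
    C=O: 2 × 790 = 1580
    O–H: 4 × 477 = 1908
    Σ(formed) = 7550 kJ
  ΔH_B = 7055 − 7550 = −495 kJ
ΔH_A − ΔH_B = −211 kJ, so reaction A has the more negative ΔH; |ΔH_A − ΔH_B| = 211 kJ.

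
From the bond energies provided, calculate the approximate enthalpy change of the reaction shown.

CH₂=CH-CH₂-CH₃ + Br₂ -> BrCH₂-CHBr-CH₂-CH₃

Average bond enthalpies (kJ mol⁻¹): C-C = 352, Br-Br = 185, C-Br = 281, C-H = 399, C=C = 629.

Bonds broken (reactants):
  Br-Br: 1 × 185 = 185
  C-C: 2 × 352 = 704
  C-H: 8 × 399 = 3192
  C=C: 1 × 629 = 629
  Σ(broken) = 4710 kJ
Bonds formed (products):
  C-Br: 2 × 281 = 562
  C-C: 3 × 352 = 1056
  C-H: 8 × 399 = 3192
  Σ(formed) = 4810 kJ
ΔH = Σ(broken) − Σ(formed) = 4710 − 4810 = −100 kJ

ΔH ≈ −100 kJ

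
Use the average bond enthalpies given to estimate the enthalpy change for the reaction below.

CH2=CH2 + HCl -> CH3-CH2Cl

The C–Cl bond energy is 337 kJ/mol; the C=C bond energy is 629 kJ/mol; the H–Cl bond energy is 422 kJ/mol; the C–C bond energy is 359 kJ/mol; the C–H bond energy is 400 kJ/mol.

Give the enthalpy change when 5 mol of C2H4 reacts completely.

Bonds broken (reactants):
  C–H: 4 × 400 = 1600
  C=C: 1 × 629 = 629
  H–Cl: 1 × 422 = 422
  Σ(broken) = 2651 kJ
Bonds formed (products):
  C–C: 1 × 359 = 359
  C–Cl: 1 × 337 = 337
  C–H: 5 × 400 = 2000
  Σ(formed) = 2696 kJ
ΔH = Σ(broken) − Σ(formed) = 2651 − 2696 = −45 kJ
For 5× the reaction as written: 5 × (−45) = −225 kJ

ΔH = −225 kJ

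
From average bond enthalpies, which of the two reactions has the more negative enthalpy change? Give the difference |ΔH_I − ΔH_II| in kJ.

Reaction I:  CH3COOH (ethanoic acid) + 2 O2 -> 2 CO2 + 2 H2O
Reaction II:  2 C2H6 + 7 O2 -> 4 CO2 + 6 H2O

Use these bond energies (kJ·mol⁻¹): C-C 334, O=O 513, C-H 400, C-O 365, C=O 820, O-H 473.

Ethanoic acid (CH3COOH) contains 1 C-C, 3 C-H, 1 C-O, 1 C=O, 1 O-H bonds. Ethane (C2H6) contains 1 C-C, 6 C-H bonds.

Reaction I:
  Bonds broken (reactants):
    C-C: 1 × 334 = 334
    C-H: 3 × 400 = 1200
    C-O: 1 × 365 = 365
    C=O: 1 × 820 = 820
    O-H: 1 × 473 = 473
    O=O: 2 × 513 = 1026
    Σ(broken) = 4218 kJ
  Bonds formed (products):
    C=O: 4 × 820 = 3280
    O-H: 4 × 473 = 1892
    Σ(formed) = 5172 kJ
  ΔH_I = 4218 − 5172 = −954 kJ
Reaction II:
  Bonds broken (reactants):
    C-C: 2 × 334 = 668
    C-H: 12 × 400 = 4800
    O=O: 7 × 513 = 3591
    Σ(broken) = 9059 kJ
  Bonds formed (products):
    C=O: 8 × 820 = 6560
    O-H: 12 × 473 = 5676
    Σ(formed) = 12236 kJ
  ΔH_II = 9059 − 12236 = −3177 kJ
ΔH_I − ΔH_II = +2223 kJ, so reaction II has the more negative ΔH; |ΔH_I − ΔH_II| = 2223 kJ.

Reaction II, by 2223 kJ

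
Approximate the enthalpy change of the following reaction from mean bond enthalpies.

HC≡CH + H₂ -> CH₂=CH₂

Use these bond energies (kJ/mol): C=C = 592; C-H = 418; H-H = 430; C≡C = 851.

Bonds broken (reactants):
  C≡C: 1 × 851 = 851
  C-H: 2 × 418 = 836
  H-H: 1 × 430 = 430
  Σ(broken) = 2117 kJ
Bonds formed (products):
  C-H: 4 × 418 = 1672
  C=C: 1 × 592 = 592
  Σ(formed) = 2264 kJ
ΔH = Σ(broken) − Σ(formed) = 2117 − 2264 = −147 kJ

ΔH ≈ −147 kJ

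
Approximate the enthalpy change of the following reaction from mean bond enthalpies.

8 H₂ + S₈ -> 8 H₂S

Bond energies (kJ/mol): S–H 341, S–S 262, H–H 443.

ΔH ≈ +184 kJ

Bonds broken (reactants):
  H–H: 8 × 443 = 3544
  S–S: 8 × 262 = 2096
  Σ(broken) = 5640 kJ
Bonds formed (products):
  S–H: 16 × 341 = 5456
  Σ(formed) = 5456 kJ
ΔH = Σ(broken) − Σ(formed) = 5640 − 5456 = +184 kJ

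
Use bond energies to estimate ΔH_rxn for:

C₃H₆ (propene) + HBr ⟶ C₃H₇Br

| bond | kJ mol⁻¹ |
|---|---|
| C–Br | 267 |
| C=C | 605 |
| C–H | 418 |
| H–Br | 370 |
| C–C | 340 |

ΔH ≈ −50 kJ

Bonds broken (reactants):
  C–C: 1 × 340 = 340
  C–H: 6 × 418 = 2508
  C=C: 1 × 605 = 605
  H–Br: 1 × 370 = 370
  Σ(broken) = 3823 kJ
Bonds formed (products):
  C–Br: 1 × 267 = 267
  C–C: 2 × 340 = 680
  C–H: 7 × 418 = 2926
  Σ(formed) = 3873 kJ
ΔH = Σ(broken) − Σ(formed) = 3823 − 3873 = −50 kJ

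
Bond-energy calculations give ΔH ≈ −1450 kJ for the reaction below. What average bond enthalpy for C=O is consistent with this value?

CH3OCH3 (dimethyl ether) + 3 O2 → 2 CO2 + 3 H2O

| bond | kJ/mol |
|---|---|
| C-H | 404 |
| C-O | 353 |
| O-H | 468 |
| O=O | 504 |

D(C=O) ≈ 821 kJ/mol

Let D be the C=O bond energy.
Σ(broken) = 6×404 + 2×353 + 3×504 = 4642
Σ(formed) = 4×D + 6×468 = 2808 + 4D
ΔH = Σ(broken) − Σ(formed) = (4642) − (2808 + 4D) = +1834 − 4D
Setting this equal to −1450 kJ gives 4D = 3284, so D = 821 kJ/mol.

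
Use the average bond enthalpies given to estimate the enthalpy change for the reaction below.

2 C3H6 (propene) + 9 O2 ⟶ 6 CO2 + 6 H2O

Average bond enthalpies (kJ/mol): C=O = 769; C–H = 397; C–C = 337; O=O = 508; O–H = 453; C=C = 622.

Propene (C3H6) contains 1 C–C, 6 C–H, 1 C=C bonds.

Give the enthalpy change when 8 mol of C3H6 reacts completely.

Bonds broken (reactants):
  C–C: 2 × 337 = 674
  C–H: 12 × 397 = 4764
  C=C: 2 × 622 = 1244
  O=O: 9 × 508 = 4572
  Σ(broken) = 11254 kJ
Bonds formed (products):
  C=O: 12 × 769 = 9228
  O–H: 12 × 453 = 5436
  Σ(formed) = 14664 kJ
ΔH = Σ(broken) − Σ(formed) = 11254 − 14664 = −3410 kJ
For 4× the reaction as written: 4 × (−3410) = −13640 kJ

ΔH = −13640 kJ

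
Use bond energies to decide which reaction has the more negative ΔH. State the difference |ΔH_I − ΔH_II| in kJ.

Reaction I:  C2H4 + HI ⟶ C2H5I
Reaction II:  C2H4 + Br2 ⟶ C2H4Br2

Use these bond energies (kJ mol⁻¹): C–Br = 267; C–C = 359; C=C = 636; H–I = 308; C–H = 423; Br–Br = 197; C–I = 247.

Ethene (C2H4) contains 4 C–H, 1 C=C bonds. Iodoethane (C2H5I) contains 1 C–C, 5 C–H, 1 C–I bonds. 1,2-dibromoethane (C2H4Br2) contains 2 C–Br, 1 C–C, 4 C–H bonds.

Reaction I, by 25 kJ

Reaction I:
  Bonds broken (reactants):
    C–H: 4 × 423 = 1692
    C=C: 1 × 636 = 636
    H–I: 1 × 308 = 308
    Σ(broken) = 2636 kJ
  Bonds formed (products):
    C–C: 1 × 359 = 359
    C–H: 5 × 423 = 2115
    C–I: 1 × 247 = 247
    Σ(formed) = 2721 kJ
  ΔH_I = 2636 − 2721 = −85 kJ
Reaction II:
  Bonds broken (reactants):
    Br–Br: 1 × 197 = 197
    C–H: 4 × 423 = 1692
    C=C: 1 × 636 = 636
    Σ(broken) = 2525 kJ
  Bonds formed (products):
    C–Br: 2 × 267 = 534
    C–C: 1 × 359 = 359
    C–H: 4 × 423 = 1692
    Σ(formed) = 2585 kJ
  ΔH_II = 2525 − 2585 = −60 kJ
ΔH_I − ΔH_II = −25 kJ, so reaction I has the more negative ΔH; |ΔH_I − ΔH_II| = 25 kJ.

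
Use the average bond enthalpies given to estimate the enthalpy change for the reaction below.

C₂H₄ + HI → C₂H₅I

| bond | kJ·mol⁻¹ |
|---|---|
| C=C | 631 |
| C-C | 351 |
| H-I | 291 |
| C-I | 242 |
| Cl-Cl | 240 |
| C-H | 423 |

Bonds broken (reactants):
  C-H: 4 × 423 = 1692
  C=C: 1 × 631 = 631
  H-I: 1 × 291 = 291
  Σ(broken) = 2614 kJ
Bonds formed (products):
  C-C: 1 × 351 = 351
  C-H: 5 × 423 = 2115
  C-I: 1 × 242 = 242
  Σ(formed) = 2708 kJ
ΔH = Σ(broken) − Σ(formed) = 2614 − 2708 = −94 kJ

ΔH ≈ −94 kJ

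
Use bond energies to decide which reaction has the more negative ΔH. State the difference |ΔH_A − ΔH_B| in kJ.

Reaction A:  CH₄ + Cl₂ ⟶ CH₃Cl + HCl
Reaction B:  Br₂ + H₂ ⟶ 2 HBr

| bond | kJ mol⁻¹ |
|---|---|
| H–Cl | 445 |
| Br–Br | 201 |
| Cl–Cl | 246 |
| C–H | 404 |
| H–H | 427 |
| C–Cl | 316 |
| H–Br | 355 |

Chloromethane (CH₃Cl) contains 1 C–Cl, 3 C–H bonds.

Reaction A, by 29 kJ

Reaction A:
  Bonds broken (reactants):
    C–H: 4 × 404 = 1616
    Cl–Cl: 1 × 246 = 246
    Σ(broken) = 1862 kJ
  Bonds formed (products):
    C–Cl: 1 × 316 = 316
    C–H: 3 × 404 = 1212
    H–Cl: 1 × 445 = 445
    Σ(formed) = 1973 kJ
  ΔH_A = 1862 − 1973 = −111 kJ
Reaction B:
  Bonds broken (reactants):
    Br–Br: 1 × 201 = 201
    H–H: 1 × 427 = 427
    Σ(broken) = 628 kJ
  Bonds formed (products):
    H–Br: 2 × 355 = 710
    Σ(formed) = 710 kJ
  ΔH_B = 628 − 710 = −82 kJ
ΔH_A − ΔH_B = −29 kJ, so reaction A has the more negative ΔH; |ΔH_A − ΔH_B| = 29 kJ.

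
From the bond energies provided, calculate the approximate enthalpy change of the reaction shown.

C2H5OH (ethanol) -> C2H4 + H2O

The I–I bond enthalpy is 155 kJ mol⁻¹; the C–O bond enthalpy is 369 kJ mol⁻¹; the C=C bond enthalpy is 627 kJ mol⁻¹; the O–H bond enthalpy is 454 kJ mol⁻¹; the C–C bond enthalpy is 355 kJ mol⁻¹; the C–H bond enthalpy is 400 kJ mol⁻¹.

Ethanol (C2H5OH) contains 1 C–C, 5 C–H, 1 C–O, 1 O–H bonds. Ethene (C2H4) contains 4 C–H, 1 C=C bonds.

ΔH ≈ +43 kJ

Bonds broken (reactants):
  C–C: 1 × 355 = 355
  C–H: 5 × 400 = 2000
  C–O: 1 × 369 = 369
  O–H: 1 × 454 = 454
  Σ(broken) = 3178 kJ
Bonds formed (products):
  C–H: 4 × 400 = 1600
  C=C: 1 × 627 = 627
  O–H: 2 × 454 = 908
  Σ(formed) = 3135 kJ
ΔH = Σ(broken) − Σ(formed) = 3178 − 3135 = +43 kJ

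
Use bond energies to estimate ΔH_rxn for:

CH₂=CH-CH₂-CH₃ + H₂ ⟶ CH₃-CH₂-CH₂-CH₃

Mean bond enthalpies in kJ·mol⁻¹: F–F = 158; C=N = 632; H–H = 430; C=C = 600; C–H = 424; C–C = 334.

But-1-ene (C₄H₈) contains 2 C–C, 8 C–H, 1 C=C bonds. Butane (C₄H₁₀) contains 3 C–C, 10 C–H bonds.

ΔH ≈ −152 kJ

Bonds broken (reactants):
  C–C: 2 × 334 = 668
  C–H: 8 × 424 = 3392
  C=C: 1 × 600 = 600
  H–H: 1 × 430 = 430
  Σ(broken) = 5090 kJ
Bonds formed (products):
  C–C: 3 × 334 = 1002
  C–H: 10 × 424 = 4240
  Σ(formed) = 5242 kJ
ΔH = Σ(broken) − Σ(formed) = 5090 − 5242 = −152 kJ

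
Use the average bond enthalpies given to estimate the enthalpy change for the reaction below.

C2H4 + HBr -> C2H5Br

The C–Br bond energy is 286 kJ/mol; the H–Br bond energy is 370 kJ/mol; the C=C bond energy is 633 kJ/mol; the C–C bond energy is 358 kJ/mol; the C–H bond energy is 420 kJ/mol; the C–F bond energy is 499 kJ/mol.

ΔH ≈ −61 kJ

Bonds broken (reactants):
  C–H: 4 × 420 = 1680
  C=C: 1 × 633 = 633
  H–Br: 1 × 370 = 370
  Σ(broken) = 2683 kJ
Bonds formed (products):
  C–Br: 1 × 286 = 286
  C–C: 1 × 358 = 358
  C–H: 5 × 420 = 2100
  Σ(formed) = 2744 kJ
ΔH = Σ(broken) − Σ(formed) = 2683 − 2744 = −61 kJ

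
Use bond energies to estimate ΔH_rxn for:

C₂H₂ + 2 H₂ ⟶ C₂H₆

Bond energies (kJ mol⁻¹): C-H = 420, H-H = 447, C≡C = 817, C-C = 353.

ΔH ≈ −322 kJ

Bonds broken (reactants):
  C≡C: 1 × 817 = 817
  C-H: 2 × 420 = 840
  H-H: 2 × 447 = 894
  Σ(broken) = 2551 kJ
Bonds formed (products):
  C-C: 1 × 353 = 353
  C-H: 6 × 420 = 2520
  Σ(formed) = 2873 kJ
ΔH = Σ(broken) − Σ(formed) = 2551 − 2873 = −322 kJ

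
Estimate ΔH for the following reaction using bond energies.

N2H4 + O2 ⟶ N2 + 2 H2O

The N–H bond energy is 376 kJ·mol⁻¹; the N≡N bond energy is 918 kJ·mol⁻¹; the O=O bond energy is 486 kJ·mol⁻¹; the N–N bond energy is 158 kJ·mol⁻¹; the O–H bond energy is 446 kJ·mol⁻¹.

Bonds broken (reactants):
  N–H: 4 × 376 = 1504
  N–N: 1 × 158 = 158
  O=O: 1 × 486 = 486
  Σ(broken) = 2148 kJ
Bonds formed (products):
  N≡N: 1 × 918 = 918
  O–H: 4 × 446 = 1784
  Σ(formed) = 2702 kJ
ΔH = Σ(broken) − Σ(formed) = 2148 − 2702 = −554 kJ

ΔH ≈ −554 kJ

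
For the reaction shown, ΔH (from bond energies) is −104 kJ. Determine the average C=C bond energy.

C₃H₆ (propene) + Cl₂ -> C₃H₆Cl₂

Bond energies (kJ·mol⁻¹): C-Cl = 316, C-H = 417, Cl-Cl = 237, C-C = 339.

Let D be the C=C bond energy.
Σ(broken) = 1×339 + 6×417 + 1×D + 1×237 = 3078 + D
Σ(formed) = 2×339 + 2×316 + 6×417 = 3812
ΔH = Σ(broken) − Σ(formed) = (3078 + D) − (3812) = −734 + D
Setting this equal to −104 kJ gives D = 630 kJ/mol.

D(C=C) ≈ 630 kJ/mol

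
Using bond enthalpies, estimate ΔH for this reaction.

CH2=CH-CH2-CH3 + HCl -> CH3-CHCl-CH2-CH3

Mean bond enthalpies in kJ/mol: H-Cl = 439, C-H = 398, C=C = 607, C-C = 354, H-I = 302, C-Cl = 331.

ΔH ≈ −37 kJ

Bonds broken (reactants):
  C-C: 2 × 354 = 708
  C-H: 8 × 398 = 3184
  C=C: 1 × 607 = 607
  H-Cl: 1 × 439 = 439
  Σ(broken) = 4938 kJ
Bonds formed (products):
  C-C: 3 × 354 = 1062
  C-Cl: 1 × 331 = 331
  C-H: 9 × 398 = 3582
  Σ(formed) = 4975 kJ
ΔH = Σ(broken) − Σ(formed) = 4938 − 4975 = −37 kJ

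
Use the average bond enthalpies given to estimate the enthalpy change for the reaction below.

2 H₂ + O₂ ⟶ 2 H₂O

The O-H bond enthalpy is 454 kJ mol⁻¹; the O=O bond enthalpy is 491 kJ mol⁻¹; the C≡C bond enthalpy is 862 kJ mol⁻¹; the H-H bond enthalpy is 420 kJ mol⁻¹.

ΔH ≈ −485 kJ

Bonds broken (reactants):
  H-H: 2 × 420 = 840
  O=O: 1 × 491 = 491
  Σ(broken) = 1331 kJ
Bonds formed (products):
  O-H: 4 × 454 = 1816
  Σ(formed) = 1816 kJ
ΔH = Σ(broken) − Σ(formed) = 1331 − 1816 = −485 kJ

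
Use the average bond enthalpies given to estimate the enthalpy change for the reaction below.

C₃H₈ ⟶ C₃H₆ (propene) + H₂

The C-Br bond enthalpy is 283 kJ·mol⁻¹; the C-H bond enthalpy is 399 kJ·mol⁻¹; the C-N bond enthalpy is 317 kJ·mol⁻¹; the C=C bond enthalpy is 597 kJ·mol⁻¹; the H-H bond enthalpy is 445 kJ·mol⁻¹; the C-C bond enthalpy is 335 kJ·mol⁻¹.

ΔH ≈ +91 kJ

Bonds broken (reactants):
  C-C: 2 × 335 = 670
  C-H: 8 × 399 = 3192
  Σ(broken) = 3862 kJ
Bonds formed (products):
  C-C: 1 × 335 = 335
  C-H: 6 × 399 = 2394
  C=C: 1 × 597 = 597
  H-H: 1 × 445 = 445
  Σ(formed) = 3771 kJ
ΔH = Σ(broken) − Σ(formed) = 3862 − 3771 = +91 kJ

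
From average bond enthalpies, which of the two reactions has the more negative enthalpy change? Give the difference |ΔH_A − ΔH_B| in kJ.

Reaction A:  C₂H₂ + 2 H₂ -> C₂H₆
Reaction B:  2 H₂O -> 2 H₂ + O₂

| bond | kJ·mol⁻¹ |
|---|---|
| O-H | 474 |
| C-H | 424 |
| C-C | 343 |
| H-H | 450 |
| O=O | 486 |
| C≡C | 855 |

Reaction A, by 794 kJ

Reaction A:
  Bonds broken (reactants):
    C≡C: 1 × 855 = 855
    C-H: 2 × 424 = 848
    H-H: 2 × 450 = 900
    Σ(broken) = 2603 kJ
  Bonds formed (products):
    C-C: 1 × 343 = 343
    C-H: 6 × 424 = 2544
    Σ(formed) = 2887 kJ
  ΔH_A = 2603 − 2887 = −284 kJ
Reaction B:
  Bonds broken (reactants):
    O-H: 4 × 474 = 1896
    Σ(broken) = 1896 kJ
  Bonds formed (products):
    H-H: 2 × 450 = 900
    O=O: 1 × 486 = 486
    Σ(formed) = 1386 kJ
  ΔH_B = 1896 − 1386 = +510 kJ
ΔH_A − ΔH_B = −794 kJ, so reaction A has the more negative ΔH; |ΔH_A − ΔH_B| = 794 kJ.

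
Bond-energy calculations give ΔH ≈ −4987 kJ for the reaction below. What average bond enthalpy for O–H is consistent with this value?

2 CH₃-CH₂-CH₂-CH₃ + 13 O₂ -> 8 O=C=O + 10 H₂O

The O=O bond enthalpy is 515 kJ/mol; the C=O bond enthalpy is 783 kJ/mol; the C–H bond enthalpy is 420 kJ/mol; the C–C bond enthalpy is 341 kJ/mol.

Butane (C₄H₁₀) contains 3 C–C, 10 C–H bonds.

D(O–H) ≈ 480 kJ/mol

Let D be the O–H bond energy.
Σ(broken) = 6×341 + 20×420 + 13×515 = 17141
Σ(formed) = 16×783 + 20×D = 12528 + 20D
ΔH = Σ(broken) − Σ(formed) = (17141) − (12528 + 20D) = +4613 − 20D
Setting this equal to −4987 kJ gives 20D = 9600, so D = 480 kJ/mol.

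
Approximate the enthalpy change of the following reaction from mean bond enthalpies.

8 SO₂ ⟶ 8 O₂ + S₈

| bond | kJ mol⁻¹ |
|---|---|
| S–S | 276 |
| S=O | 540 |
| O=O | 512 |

Bonds broken (reactants):
  S=O: 16 × 540 = 8640
  Σ(broken) = 8640 kJ
Bonds formed (products):
  O=O: 8 × 512 = 4096
  S–S: 8 × 276 = 2208
  Σ(formed) = 6304 kJ
ΔH = Σ(broken) − Σ(formed) = 8640 − 6304 = +2336 kJ

ΔH ≈ +2336 kJ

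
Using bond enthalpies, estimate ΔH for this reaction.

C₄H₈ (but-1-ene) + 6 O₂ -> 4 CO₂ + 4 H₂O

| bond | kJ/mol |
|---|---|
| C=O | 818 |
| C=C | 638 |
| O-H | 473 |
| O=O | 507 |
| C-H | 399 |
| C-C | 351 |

Bonds broken (reactants):
  C-C: 2 × 351 = 702
  C-H: 8 × 399 = 3192
  C=C: 1 × 638 = 638
  O=O: 6 × 507 = 3042
  Σ(broken) = 7574 kJ
Bonds formed (products):
  C=O: 8 × 818 = 6544
  O-H: 8 × 473 = 3784
  Σ(formed) = 10328 kJ
ΔH = Σ(broken) − Σ(formed) = 7574 − 10328 = −2754 kJ

ΔH ≈ −2754 kJ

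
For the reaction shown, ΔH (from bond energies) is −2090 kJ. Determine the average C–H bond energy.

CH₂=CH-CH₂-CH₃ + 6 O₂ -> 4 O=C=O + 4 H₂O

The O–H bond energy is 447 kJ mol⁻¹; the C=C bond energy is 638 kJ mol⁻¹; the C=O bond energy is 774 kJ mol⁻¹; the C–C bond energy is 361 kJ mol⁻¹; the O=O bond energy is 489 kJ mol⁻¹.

D(C–H) ≈ 423 kJ/mol

Let D be the C–H bond energy.
Σ(broken) = 2×361 + 8×D + 1×638 + 6×489 = 4294 + 8D
Σ(formed) = 8×774 + 8×447 = 9768
ΔH = Σ(broken) − Σ(formed) = (4294 + 8D) − (9768) = −5474 + 8D
Setting this equal to −2090 kJ gives 8D = 3384, so D = 423 kJ/mol.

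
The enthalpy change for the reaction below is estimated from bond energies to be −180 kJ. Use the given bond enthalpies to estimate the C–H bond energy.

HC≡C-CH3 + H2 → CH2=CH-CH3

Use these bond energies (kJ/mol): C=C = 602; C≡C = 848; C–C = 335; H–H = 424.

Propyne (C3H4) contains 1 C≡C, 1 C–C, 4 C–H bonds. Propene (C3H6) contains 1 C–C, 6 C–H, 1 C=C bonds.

D(C–H) ≈ 425 kJ/mol

Let D be the C–H bond energy.
Σ(broken) = 1×848 + 1×335 + 4×D + 1×424 = 1607 + 4D
Σ(formed) = 1×335 + 6×D + 1×602 = 937 + 6D
ΔH = Σ(broken) − Σ(formed) = (1607 + 4D) − (937 + 6D) = +670 − 2D
Setting this equal to −180 kJ gives 2D = 850, so D = 425 kJ/mol.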